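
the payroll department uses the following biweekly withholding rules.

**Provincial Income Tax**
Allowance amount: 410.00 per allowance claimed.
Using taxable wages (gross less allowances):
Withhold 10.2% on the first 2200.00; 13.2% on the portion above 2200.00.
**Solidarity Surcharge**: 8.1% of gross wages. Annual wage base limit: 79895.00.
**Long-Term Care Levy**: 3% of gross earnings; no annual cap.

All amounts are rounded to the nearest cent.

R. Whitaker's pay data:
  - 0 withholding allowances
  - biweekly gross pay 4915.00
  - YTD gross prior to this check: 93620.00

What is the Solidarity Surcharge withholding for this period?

Solidarity Surcharge: YTD 93620.00 ≥ cap 79895.00 → 0.00

0.00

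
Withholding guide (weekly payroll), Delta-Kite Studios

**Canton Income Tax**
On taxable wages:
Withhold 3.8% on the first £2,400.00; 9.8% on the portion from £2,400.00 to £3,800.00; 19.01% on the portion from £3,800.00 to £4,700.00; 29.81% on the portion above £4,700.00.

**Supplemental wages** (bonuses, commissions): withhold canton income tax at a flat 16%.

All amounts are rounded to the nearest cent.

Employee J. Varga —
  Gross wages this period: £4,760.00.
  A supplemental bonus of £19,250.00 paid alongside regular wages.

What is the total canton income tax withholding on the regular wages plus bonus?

£3,497.38

Canton Income Tax: taxable = £4,760.00
  £399.49 + 29.81% × (£4,760.00 − £4,700.00) = £399.49 + 29.81% × £60.00 = £417.38
Supplemental (16% flat on bonus): 16% × £19,250.00 = £3,080.00
Total canton income tax: £417.38 + £3,080.00 = £3,497.38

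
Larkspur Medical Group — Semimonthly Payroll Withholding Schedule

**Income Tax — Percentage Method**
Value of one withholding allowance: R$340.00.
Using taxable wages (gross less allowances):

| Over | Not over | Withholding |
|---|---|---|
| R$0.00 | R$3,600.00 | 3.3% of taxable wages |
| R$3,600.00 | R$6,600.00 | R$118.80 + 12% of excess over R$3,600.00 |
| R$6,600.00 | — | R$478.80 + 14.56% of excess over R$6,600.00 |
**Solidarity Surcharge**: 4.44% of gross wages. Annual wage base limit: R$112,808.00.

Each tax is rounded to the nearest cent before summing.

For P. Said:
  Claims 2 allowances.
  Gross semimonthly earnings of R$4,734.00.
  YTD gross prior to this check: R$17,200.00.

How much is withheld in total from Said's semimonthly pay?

R$383.47

Income Tax: taxable = R$4,734.00 − 2×R$340.00 = R$4,054.00
  R$118.80 + 12% × (R$4,054.00 − R$3,600.00) = R$118.80 + 12% × R$454.00 = R$173.28
Solidarity Surcharge: 4.44% × R$4,734.00 = R$210.19
Total: R$173.28 + R$210.19 = R$383.47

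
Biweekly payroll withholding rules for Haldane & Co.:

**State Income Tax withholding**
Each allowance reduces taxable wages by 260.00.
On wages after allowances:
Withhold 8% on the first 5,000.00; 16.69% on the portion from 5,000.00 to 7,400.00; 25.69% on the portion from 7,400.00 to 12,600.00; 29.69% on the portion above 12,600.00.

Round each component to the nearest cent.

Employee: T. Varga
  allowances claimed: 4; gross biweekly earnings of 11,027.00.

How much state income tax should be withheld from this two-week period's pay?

State Income Tax: taxable = 11,027.00 − 4×260.00 = 9,987.00
  800.56 + 25.69% × (9,987.00 − 7,400.00) = 800.56 + 25.69% × 2,587.00 = 1,465.16

1,465.16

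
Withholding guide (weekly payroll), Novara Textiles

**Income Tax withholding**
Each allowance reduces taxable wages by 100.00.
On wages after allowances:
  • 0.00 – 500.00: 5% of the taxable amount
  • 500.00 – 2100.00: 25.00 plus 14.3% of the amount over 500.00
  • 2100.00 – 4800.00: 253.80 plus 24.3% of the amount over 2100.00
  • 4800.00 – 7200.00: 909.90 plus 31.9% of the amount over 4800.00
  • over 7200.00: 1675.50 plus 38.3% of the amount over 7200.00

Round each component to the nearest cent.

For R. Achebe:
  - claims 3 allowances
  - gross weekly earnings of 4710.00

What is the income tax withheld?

Income Tax: taxable = 4710.00 − 3×100.00 = 4410.00
  253.80 + 24.3% × (4410.00 − 2100.00) = 253.80 + 24.3% × 2310.00 = 815.13

815.13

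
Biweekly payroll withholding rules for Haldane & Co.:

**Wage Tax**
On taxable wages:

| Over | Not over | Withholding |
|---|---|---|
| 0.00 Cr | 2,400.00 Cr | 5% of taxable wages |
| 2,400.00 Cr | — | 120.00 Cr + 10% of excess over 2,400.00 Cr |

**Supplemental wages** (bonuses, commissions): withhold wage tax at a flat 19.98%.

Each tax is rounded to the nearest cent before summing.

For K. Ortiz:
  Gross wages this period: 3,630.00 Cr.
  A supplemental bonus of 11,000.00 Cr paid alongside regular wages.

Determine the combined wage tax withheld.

Wage Tax: taxable = 3,630.00 Cr
  120.00 Cr + 10% × (3,630.00 Cr − 2,400.00 Cr) = 120.00 Cr + 10% × 1,230.00 Cr = 243.00 Cr
Supplemental (19.98% flat on bonus): 19.98% × 11,000.00 Cr = 2,197.80 Cr
Total wage tax: 243.00 Cr + 2,197.80 Cr = 2,440.80 Cr

2,440.80 Cr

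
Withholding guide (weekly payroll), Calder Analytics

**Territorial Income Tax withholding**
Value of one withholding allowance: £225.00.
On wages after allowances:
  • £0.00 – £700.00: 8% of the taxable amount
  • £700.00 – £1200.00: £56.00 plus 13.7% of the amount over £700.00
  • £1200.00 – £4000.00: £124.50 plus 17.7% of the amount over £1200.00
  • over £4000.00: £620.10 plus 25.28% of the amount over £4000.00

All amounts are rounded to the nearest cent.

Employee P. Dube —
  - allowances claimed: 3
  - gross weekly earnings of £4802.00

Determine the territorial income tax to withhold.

£652.21

Territorial Income Tax: taxable = £4802.00 − 3×£225.00 = £4127.00
  £620.10 + 25.28% × (£4127.00 − £4000.00) = £620.10 + 25.28% × £127.00 = £652.21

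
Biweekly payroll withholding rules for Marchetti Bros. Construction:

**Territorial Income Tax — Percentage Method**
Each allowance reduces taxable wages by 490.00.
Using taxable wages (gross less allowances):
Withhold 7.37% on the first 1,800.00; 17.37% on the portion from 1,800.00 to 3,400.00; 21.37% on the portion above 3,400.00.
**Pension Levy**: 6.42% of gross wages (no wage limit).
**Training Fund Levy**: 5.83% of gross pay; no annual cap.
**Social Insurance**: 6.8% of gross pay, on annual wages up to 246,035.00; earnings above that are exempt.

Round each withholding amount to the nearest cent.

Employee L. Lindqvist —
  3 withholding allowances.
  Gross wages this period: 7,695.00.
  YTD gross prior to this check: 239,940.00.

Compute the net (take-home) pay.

5,323.62

Territorial Income Tax: taxable = 7,695.00 − 3×490.00 = 6,225.00
  410.58 + 21.37% × (6,225.00 − 3,400.00) = 410.58 + 21.37% × 2,825.00 = 1,014.28
Pension Levy: 6.42% × 7,695.00 = 494.02
Training Fund Levy: 5.83% × 7,695.00 = 448.62
Social Insurance: cap 246,035.00 − YTD 239,940.00 = 6,095.00 subject; 6.8% × 6,095.00 = 414.46
Total withheld: 1,014.28 + 494.02 + 448.62 + 414.46 = 2,371.38
Net pay: 7,695.00 − 2,371.38 = 5,323.62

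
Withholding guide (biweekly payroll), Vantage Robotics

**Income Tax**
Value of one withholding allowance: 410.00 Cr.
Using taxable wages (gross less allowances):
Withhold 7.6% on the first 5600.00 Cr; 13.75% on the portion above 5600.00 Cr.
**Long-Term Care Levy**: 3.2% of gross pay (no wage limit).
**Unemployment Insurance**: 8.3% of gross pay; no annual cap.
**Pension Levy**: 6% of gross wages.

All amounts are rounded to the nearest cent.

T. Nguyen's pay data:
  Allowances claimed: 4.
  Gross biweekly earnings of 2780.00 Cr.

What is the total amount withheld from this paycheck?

573.14 Cr

Income Tax: taxable = 2780.00 Cr − 4×410.00 Cr = 1140.00 Cr
  7.6% × 1140.00 Cr = 86.64 Cr
Long-Term Care Levy: 3.2% × 2780.00 Cr = 88.96 Cr
Unemployment Insurance: 8.3% × 2780.00 Cr = 230.74 Cr
Pension Levy: 6% × 2780.00 Cr = 166.80 Cr
Total: 86.64 Cr + 88.96 Cr + 230.74 Cr + 166.80 Cr = 573.14 Cr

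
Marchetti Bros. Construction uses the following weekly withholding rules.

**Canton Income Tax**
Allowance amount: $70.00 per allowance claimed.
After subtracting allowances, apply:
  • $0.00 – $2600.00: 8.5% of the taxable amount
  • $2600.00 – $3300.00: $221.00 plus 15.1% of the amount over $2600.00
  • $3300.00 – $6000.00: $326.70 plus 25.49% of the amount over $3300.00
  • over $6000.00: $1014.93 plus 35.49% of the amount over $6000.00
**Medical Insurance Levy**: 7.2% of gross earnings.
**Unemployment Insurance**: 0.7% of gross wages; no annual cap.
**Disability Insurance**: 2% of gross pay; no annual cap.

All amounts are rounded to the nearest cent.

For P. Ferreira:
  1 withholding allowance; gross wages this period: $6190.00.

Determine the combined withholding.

Canton Income Tax: taxable = $6190.00 − 1×$70.00 = $6120.00
  $1014.93 + 35.49% × ($6120.00 − $6000.00) = $1014.93 + 35.49% × $120.00 = $1057.52
Medical Insurance Levy: 7.2% × $6190.00 = $445.68
Unemployment Insurance: 0.7% × $6190.00 = $43.33
Disability Insurance: 2% × $6190.00 = $123.80
Total: $1057.52 + $445.68 + $43.33 + $123.80 = $1670.33

$1670.33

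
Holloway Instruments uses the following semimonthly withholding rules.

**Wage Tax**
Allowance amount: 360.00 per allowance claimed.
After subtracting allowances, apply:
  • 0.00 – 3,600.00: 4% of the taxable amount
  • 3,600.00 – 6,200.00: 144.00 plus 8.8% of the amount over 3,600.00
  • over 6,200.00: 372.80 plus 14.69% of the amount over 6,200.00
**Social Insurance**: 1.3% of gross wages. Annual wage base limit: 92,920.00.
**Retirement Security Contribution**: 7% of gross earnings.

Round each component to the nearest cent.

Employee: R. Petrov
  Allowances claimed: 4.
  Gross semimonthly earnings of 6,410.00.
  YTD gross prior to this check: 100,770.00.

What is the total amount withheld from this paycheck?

Wage Tax: taxable = 6,410.00 − 4×360.00 = 4,970.00
  144.00 + 8.8% × (4,970.00 − 3,600.00) = 144.00 + 8.8% × 1,370.00 = 264.56
Social Insurance: YTD 100,770.00 ≥ cap 92,920.00 → 0.00
Retirement Security Contribution: 7% × 6,410.00 = 448.70
Total: 264.56 + 0.00 + 448.70 = 713.26

713.26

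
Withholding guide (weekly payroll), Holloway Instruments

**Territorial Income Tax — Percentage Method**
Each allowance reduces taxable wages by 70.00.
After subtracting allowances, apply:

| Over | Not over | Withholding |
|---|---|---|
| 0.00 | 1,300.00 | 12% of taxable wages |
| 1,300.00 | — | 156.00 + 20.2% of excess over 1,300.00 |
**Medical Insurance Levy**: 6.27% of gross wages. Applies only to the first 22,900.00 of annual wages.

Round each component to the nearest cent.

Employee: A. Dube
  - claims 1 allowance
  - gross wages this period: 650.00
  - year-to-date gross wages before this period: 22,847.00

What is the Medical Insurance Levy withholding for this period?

Medical Insurance Levy: cap 22,900.00 − YTD 22,847.00 = 53.00 subject; 6.27% × 53.00 = 3.32

3.32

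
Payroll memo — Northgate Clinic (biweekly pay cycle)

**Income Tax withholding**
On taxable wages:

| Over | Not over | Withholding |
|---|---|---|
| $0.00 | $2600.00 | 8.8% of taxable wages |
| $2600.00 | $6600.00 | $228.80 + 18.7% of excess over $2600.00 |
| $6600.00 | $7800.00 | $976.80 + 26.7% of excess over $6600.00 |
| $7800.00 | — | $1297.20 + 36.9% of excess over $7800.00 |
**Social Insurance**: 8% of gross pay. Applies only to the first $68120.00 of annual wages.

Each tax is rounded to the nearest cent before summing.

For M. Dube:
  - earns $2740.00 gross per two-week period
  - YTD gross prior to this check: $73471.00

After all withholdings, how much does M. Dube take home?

$2485.02

Income Tax: taxable = $2740.00
  $228.80 + 18.7% × ($2740.00 − $2600.00) = $228.80 + 18.7% × $140.00 = $254.98
Social Insurance: YTD $73471.00 ≥ cap $68120.00 → $0.00
Total withheld: $254.98 + $0.00 = $254.98
Net pay: $2740.00 − $254.98 = $2485.02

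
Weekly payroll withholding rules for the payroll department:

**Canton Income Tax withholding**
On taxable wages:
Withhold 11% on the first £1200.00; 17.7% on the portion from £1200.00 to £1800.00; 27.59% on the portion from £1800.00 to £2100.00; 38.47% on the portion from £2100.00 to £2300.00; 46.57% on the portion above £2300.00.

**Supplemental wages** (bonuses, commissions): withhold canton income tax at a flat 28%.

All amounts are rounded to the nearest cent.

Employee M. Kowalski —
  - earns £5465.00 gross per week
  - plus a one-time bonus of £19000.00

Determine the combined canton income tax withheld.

Canton Income Tax: taxable = £5465.00
  £397.91 + 46.57% × (£5465.00 − £2300.00) = £397.91 + 46.57% × £3165.00 = £1871.85
Supplemental (28% flat on bonus): 28% × £19000.00 = £5320.00
Total canton income tax: £1871.85 + £5320.00 = £7191.85

£7191.85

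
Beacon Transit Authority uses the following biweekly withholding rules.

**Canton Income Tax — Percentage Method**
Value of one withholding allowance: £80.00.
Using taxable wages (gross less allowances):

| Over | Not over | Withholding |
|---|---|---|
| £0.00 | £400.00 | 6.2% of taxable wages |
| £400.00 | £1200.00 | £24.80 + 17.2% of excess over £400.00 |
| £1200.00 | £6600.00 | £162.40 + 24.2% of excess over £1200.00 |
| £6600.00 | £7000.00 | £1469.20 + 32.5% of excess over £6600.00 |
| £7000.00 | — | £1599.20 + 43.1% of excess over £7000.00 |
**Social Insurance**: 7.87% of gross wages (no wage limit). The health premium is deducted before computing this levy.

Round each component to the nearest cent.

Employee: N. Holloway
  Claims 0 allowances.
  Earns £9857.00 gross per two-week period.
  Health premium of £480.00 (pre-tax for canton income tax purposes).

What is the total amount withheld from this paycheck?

£3361.66

Canton Income Tax: taxable = £9857.00 − £480.00 = £9377.00
  £1599.20 + 43.1% × (£9377.00 − £7000.00) = £1599.20 + 43.1% × £2377.00 = £2623.69
Social Insurance: 7.87% × £9377.00 = £737.97
Total: £2623.69 + £737.97 = £3361.66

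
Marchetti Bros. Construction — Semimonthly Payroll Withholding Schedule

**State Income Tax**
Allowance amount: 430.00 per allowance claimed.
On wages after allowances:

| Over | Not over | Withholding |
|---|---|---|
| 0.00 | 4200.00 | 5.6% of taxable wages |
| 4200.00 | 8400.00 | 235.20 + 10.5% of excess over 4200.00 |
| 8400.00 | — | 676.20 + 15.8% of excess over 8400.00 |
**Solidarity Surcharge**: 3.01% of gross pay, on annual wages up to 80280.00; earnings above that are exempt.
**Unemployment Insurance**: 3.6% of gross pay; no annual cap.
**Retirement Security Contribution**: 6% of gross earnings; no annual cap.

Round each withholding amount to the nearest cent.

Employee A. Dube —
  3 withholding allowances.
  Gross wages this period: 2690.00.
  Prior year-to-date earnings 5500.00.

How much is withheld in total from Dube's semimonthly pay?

417.61

State Income Tax: taxable = 2690.00 − 3×430.00 = 1400.00
  5.6% × 1400.00 = 78.40
Solidarity Surcharge: 3.01% × 2690.00 = 80.97
Unemployment Insurance: 3.6% × 2690.00 = 96.84
Retirement Security Contribution: 6% × 2690.00 = 161.40
Total: 78.40 + 80.97 + 96.84 + 161.40 = 417.61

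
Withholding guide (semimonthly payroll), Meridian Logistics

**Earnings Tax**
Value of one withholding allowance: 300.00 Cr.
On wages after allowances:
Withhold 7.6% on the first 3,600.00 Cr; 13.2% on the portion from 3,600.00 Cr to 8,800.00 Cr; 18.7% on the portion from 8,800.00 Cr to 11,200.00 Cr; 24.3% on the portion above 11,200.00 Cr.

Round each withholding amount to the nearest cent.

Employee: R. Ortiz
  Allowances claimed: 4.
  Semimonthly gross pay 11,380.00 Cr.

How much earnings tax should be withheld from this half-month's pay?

Earnings Tax: taxable = 11,380.00 Cr − 4×300.00 Cr = 10,180.00 Cr
  960.00 Cr + 18.7% × (10,180.00 Cr − 8,800.00 Cr) = 960.00 Cr + 18.7% × 1,380.00 Cr = 1,218.06 Cr

1,218.06 Cr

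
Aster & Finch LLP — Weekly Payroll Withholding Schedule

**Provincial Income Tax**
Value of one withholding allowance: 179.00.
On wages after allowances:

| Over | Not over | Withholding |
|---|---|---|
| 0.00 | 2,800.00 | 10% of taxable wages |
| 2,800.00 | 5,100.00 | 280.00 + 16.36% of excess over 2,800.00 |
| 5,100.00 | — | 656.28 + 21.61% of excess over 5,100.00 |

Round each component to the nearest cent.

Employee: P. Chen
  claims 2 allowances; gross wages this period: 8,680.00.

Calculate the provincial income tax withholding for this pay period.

Provincial Income Tax: taxable = 8,680.00 − 2×179.00 = 8,322.00
  656.28 + 21.61% × (8,322.00 − 5,100.00) = 656.28 + 21.61% × 3,222.00 = 1,352.55

1,352.55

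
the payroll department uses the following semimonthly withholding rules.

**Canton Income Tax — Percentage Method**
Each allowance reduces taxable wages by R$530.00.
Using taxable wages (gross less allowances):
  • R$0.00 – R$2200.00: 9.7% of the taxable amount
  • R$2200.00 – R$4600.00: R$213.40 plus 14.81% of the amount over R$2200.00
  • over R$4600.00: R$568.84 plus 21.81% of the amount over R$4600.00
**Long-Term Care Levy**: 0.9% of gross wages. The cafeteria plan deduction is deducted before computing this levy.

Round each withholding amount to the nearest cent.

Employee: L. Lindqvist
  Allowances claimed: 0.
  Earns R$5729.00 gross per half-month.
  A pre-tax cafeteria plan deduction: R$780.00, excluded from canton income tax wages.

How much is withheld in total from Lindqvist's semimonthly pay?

Canton Income Tax: taxable = R$5729.00 − R$780.00 = R$4949.00
  R$568.84 + 21.81% × (R$4949.00 − R$4600.00) = R$568.84 + 21.81% × R$349.00 = R$644.96
Long-Term Care Levy: 0.9% × R$4949.00 = R$44.54
Total: R$644.96 + R$44.54 = R$689.50

R$689.50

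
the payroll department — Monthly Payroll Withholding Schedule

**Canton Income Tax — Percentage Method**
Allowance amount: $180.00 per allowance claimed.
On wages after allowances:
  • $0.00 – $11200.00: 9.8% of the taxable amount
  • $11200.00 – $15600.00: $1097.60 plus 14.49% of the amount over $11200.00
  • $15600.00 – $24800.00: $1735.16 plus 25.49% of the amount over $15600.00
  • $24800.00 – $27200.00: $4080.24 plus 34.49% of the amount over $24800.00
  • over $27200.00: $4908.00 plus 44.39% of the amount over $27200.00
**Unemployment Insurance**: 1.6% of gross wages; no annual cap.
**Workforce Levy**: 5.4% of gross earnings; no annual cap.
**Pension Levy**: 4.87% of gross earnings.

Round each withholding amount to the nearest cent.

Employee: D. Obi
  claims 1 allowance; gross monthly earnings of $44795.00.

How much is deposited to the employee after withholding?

Canton Income Tax: taxable = $44795.00 − 1×$180.00 = $44615.00
  $4908.00 + 44.39% × ($44615.00 − $27200.00) = $4908.00 + 44.39% × $17415.00 = $12638.52
Unemployment Insurance: 1.6% × $44795.00 = $716.72
Workforce Levy: 5.4% × $44795.00 = $2418.93
Pension Levy: 4.87% × $44795.00 = $2181.52
Total withheld: $12638.52 + $716.72 + $2418.93 + $2181.52 = $17955.69
Net pay: $44795.00 − $17955.69 = $26839.31

$26839.31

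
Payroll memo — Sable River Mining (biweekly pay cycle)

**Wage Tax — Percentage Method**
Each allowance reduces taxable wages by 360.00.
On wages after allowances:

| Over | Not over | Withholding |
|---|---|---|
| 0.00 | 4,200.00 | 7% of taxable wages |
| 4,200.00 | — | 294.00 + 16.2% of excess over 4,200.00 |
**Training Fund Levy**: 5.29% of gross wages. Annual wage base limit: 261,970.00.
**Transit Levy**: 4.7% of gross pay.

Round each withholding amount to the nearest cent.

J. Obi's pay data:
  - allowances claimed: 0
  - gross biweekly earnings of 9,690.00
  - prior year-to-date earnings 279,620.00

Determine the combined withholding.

1,638.81

Wage Tax: taxable = 9,690.00
  294.00 + 16.2% × (9,690.00 − 4,200.00) = 294.00 + 16.2% × 5,490.00 = 1,183.38
Training Fund Levy: YTD 279,620.00 ≥ cap 261,970.00 → 0.00
Transit Levy: 4.7% × 9,690.00 = 455.43
Total: 1,183.38 + 0.00 + 455.43 = 1,638.81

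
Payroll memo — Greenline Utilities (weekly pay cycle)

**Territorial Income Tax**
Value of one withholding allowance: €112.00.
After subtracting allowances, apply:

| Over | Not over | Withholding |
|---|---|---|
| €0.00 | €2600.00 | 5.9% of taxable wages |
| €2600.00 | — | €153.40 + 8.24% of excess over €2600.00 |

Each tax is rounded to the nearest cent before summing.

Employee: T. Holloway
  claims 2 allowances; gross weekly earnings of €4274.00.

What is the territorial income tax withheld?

Territorial Income Tax: taxable = €4274.00 − 2×€112.00 = €4050.00
  €153.40 + 8.24% × (€4050.00 − €2600.00) = €153.40 + 8.24% × €1450.00 = €272.88

€272.88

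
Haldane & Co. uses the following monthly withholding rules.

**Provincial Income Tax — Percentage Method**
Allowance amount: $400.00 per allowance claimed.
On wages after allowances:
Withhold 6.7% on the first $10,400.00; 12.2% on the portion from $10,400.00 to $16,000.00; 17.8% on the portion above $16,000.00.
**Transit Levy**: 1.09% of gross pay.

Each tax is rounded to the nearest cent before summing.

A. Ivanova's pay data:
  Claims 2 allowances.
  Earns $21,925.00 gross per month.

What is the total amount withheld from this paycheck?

Provincial Income Tax: taxable = $21,925.00 − 2×$400.00 = $21,125.00
  $1,380.00 + 17.8% × ($21,125.00 − $16,000.00) = $1,380.00 + 17.8% × $5,125.00 = $2,292.25
Transit Levy: 1.09% × $21,925.00 = $238.98
Total: $2,292.25 + $238.98 = $2,531.23

$2,531.23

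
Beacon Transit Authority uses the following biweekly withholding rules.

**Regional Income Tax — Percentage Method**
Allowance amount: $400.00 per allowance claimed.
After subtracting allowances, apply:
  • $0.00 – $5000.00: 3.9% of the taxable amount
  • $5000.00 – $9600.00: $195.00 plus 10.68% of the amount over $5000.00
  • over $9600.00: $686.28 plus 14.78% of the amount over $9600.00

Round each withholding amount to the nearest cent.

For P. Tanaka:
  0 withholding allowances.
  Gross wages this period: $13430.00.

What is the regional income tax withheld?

$1252.35

Regional Income Tax: taxable = $13430.00
  $686.28 + 14.78% × ($13430.00 − $9600.00) = $686.28 + 14.78% × $3830.00 = $1252.35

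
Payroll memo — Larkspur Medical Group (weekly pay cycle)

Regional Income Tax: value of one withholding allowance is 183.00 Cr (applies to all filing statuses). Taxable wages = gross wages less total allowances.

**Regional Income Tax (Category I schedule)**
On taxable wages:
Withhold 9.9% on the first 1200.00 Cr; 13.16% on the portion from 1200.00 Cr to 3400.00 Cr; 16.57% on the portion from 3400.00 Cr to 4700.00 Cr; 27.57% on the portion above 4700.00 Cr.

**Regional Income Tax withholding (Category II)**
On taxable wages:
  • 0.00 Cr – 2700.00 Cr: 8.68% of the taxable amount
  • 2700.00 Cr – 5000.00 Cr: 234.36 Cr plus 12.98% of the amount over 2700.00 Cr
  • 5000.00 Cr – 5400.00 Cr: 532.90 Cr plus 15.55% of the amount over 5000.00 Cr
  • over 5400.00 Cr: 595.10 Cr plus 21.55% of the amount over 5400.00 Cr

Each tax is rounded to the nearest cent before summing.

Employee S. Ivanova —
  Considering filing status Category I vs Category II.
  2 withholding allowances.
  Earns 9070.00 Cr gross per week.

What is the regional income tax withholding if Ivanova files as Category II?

Regional Income Tax (Category II): taxable = 9070.00 Cr − 2×183.00 Cr = 8704.00 Cr
  595.10 Cr + 21.55% × (8704.00 Cr − 5400.00 Cr) = 595.10 Cr + 21.55% × 3304.00 Cr = 1307.11 Cr

1307.11 Cr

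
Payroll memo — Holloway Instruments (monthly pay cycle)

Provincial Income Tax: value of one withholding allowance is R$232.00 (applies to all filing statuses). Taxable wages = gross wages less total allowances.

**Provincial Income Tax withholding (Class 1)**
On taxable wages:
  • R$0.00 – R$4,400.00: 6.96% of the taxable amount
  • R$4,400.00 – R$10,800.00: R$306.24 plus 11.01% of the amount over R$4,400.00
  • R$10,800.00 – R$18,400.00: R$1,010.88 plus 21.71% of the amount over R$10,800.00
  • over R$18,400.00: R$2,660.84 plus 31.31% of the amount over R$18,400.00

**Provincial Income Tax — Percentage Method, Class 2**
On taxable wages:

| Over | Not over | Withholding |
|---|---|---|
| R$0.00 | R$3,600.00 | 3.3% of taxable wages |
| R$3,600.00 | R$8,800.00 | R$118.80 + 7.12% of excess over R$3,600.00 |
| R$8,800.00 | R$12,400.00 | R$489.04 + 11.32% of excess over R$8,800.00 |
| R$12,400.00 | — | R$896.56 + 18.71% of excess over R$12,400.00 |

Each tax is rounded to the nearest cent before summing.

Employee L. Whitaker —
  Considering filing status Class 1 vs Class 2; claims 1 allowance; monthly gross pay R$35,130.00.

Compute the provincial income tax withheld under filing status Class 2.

R$5,105.94

Provincial Income Tax (Class 2): taxable = R$35,130.00 − 1×R$232.00 = R$34,898.00
  R$896.56 + 18.71% × (R$34,898.00 − R$12,400.00) = R$896.56 + 18.71% × R$22,498.00 = R$5,105.94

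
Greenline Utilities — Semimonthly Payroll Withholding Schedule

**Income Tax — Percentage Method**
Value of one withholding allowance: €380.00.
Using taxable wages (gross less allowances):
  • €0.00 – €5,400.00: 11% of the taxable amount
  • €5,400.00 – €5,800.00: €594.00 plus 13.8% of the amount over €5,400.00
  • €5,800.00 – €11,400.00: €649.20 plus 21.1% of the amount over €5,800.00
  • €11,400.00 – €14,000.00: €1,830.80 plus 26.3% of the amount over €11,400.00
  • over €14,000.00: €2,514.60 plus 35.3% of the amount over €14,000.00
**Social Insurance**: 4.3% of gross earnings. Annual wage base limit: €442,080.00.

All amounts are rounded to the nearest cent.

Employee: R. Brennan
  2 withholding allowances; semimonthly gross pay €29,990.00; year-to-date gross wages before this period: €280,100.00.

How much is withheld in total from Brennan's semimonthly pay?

Income Tax: taxable = €29,990.00 − 2×€380.00 = €29,230.00
  €2,514.60 + 35.3% × (€29,230.00 − €14,000.00) = €2,514.60 + 35.3% × €15,230.00 = €7,890.79
Social Insurance: 4.3% × €29,990.00 = €1,289.57
Total: €7,890.79 + €1,289.57 = €9,180.36

€9,180.36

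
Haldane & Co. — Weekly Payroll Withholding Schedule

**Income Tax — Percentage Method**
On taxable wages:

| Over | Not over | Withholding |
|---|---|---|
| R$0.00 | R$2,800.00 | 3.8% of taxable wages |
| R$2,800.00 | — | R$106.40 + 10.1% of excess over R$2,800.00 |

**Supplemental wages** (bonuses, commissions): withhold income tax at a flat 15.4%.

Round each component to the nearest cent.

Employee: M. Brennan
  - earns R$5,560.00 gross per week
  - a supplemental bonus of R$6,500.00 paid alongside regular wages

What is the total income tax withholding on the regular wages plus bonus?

R$1,386.16

Income Tax: taxable = R$5,560.00
  R$106.40 + 10.1% × (R$5,560.00 − R$2,800.00) = R$106.40 + 10.1% × R$2,760.00 = R$385.16
Supplemental (15.4% flat on bonus): 15.4% × R$6,500.00 = R$1,001.00
Total income tax: R$385.16 + R$1,001.00 = R$1,386.16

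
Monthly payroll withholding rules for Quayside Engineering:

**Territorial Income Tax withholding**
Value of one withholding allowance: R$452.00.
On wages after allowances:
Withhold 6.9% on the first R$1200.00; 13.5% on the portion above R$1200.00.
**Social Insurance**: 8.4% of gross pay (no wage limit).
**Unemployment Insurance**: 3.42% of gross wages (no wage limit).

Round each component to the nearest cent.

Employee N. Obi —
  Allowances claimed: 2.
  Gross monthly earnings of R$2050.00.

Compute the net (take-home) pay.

Territorial Income Tax: taxable = R$2050.00 − 2×R$452.00 = R$1146.00
  6.9% × R$1146.00 = R$79.07
Social Insurance: 8.4% × R$2050.00 = R$172.20
Unemployment Insurance: 3.42% × R$2050.00 = R$70.11
Total withheld: R$79.07 + R$172.20 + R$70.11 = R$321.38
Net pay: R$2050.00 − R$321.38 = R$1728.62

R$1728.62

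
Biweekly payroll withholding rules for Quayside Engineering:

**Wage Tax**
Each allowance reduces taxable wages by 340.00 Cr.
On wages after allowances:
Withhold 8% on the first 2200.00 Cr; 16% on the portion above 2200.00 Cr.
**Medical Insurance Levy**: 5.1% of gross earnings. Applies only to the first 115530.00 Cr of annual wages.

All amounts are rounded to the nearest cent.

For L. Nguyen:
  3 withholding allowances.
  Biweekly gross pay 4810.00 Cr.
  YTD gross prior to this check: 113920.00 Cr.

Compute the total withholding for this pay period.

Wage Tax: taxable = 4810.00 Cr − 3×340.00 Cr = 3790.00 Cr
  176.00 Cr + 16% × (3790.00 Cr − 2200.00 Cr) = 176.00 Cr + 16% × 1590.00 Cr = 430.40 Cr
Medical Insurance Levy: cap 115530.00 Cr − YTD 113920.00 Cr = 1610.00 Cr subject; 5.1% × 1610.00 Cr = 82.11 Cr
Total: 430.40 Cr + 82.11 Cr = 512.51 Cr

512.51 Cr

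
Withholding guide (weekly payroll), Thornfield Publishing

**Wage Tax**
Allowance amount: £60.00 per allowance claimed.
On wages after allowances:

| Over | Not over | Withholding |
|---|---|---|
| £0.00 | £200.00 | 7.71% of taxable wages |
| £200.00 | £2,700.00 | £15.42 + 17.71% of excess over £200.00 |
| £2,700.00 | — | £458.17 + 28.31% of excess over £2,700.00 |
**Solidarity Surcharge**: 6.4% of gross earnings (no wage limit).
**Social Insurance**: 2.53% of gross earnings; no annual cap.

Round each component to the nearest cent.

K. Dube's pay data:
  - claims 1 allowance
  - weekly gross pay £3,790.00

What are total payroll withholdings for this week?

£1,088.21

Wage Tax: taxable = £3,790.00 − 1×£60.00 = £3,730.00
  £458.17 + 28.31% × (£3,730.00 − £2,700.00) = £458.17 + 28.31% × £1,030.00 = £749.76
Solidarity Surcharge: 6.4% × £3,790.00 = £242.56
Social Insurance: 2.53% × £3,790.00 = £95.89
Total: £749.76 + £242.56 + £95.89 = £1,088.21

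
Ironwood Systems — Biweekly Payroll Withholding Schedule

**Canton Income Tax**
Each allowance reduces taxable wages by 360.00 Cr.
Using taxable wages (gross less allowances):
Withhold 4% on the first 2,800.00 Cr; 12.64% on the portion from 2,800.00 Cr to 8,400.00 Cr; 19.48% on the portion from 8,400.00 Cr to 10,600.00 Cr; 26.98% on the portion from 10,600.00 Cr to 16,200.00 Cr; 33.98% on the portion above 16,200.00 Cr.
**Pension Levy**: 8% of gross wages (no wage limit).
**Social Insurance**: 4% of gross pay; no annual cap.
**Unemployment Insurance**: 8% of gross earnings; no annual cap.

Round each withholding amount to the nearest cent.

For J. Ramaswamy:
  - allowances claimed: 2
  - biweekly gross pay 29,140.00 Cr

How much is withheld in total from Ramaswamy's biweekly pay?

Canton Income Tax: taxable = 29,140.00 Cr − 2×360.00 Cr = 28,420.00 Cr
  2,759.28 Cr + 33.98% × (28,420.00 Cr − 16,200.00 Cr) = 2,759.28 Cr + 33.98% × 12,220.00 Cr = 6,911.64 Cr
Pension Levy: 8% × 29,140.00 Cr = 2,331.20 Cr
Social Insurance: 4% × 29,140.00 Cr = 1,165.60 Cr
Unemployment Insurance: 8% × 29,140.00 Cr = 2,331.20 Cr
Total: 6,911.64 Cr + 2,331.20 Cr + 1,165.60 Cr + 2,331.20 Cr = 12,739.64 Cr

12,739.64 Cr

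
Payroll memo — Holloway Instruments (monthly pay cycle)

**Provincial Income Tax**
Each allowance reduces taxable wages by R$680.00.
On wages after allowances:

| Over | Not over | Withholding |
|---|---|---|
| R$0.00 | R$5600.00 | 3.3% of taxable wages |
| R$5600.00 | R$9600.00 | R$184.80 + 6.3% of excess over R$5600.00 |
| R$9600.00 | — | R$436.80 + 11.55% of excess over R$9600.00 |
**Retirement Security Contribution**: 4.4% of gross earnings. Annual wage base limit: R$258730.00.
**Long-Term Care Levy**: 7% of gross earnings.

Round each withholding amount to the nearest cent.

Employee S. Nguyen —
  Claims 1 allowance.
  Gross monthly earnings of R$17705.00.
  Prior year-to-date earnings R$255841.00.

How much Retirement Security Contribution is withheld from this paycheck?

Retirement Security Contribution: cap R$258730.00 − YTD R$255841.00 = R$2889.00 subject; 4.4% × R$2889.00 = R$127.12

R$127.12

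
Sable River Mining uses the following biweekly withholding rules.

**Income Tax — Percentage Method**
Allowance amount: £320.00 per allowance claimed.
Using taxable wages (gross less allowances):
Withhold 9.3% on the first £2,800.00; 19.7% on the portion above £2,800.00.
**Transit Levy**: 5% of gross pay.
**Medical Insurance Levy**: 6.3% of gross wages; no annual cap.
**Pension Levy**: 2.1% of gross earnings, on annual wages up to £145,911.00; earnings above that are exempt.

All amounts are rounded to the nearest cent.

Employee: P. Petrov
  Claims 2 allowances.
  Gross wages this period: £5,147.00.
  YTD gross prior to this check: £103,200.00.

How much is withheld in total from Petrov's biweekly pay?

£1,286.38

Income Tax: taxable = £5,147.00 − 2×£320.00 = £4,507.00
  £260.40 + 19.7% × (£4,507.00 − £2,800.00) = £260.40 + 19.7% × £1,707.00 = £596.68
Transit Levy: 5% × £5,147.00 = £257.35
Medical Insurance Levy: 6.3% × £5,147.00 = £324.26
Pension Levy: 2.1% × £5,147.00 = £108.09
Total: £596.68 + £257.35 + £324.26 + £108.09 = £1,286.38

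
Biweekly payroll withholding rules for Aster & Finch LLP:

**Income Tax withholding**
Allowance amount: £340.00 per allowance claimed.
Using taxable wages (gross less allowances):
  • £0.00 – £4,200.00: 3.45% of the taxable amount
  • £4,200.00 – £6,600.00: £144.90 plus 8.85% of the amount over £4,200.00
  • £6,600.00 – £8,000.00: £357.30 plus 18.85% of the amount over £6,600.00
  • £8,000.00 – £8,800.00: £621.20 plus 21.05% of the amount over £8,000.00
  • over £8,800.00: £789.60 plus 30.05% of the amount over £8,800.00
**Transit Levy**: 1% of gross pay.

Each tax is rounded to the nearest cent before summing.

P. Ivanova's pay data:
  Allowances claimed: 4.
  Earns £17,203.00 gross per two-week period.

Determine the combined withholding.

£3,078.05

Income Tax: taxable = £17,203.00 − 4×£340.00 = £15,843.00
  £789.60 + 30.05% × (£15,843.00 − £8,800.00) = £789.60 + 30.05% × £7,043.00 = £2,906.02
Transit Levy: 1% × £17,203.00 = £172.03
Total: £2,906.02 + £172.03 = £3,078.05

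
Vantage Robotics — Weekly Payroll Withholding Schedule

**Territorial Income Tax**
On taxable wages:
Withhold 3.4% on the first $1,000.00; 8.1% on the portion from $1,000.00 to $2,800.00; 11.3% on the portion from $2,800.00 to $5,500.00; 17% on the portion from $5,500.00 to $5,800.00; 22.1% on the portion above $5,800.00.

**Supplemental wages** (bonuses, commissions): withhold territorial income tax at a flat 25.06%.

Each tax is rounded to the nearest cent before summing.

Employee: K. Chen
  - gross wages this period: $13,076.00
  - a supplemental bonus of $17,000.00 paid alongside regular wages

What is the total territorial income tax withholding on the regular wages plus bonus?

$6,404.10

Territorial Income Tax: taxable = $13,076.00
  $535.90 + 22.1% × ($13,076.00 − $5,800.00) = $535.90 + 22.1% × $7,276.00 = $2,143.90
Supplemental (25.06% flat on bonus): 25.06% × $17,000.00 = $4,260.20
Total territorial income tax: $2,143.90 + $4,260.20 = $6,404.10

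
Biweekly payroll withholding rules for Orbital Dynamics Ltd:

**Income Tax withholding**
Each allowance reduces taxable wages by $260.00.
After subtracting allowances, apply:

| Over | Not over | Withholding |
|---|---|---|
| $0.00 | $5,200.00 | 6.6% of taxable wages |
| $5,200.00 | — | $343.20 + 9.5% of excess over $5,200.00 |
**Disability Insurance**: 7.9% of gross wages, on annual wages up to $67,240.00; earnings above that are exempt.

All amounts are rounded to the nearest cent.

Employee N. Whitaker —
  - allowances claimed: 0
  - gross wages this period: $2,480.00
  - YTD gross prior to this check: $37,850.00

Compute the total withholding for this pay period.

$359.60

Income Tax: taxable = $2,480.00
  6.6% × $2,480.00 = $163.68
Disability Insurance: 7.9% × $2,480.00 = $195.92
Total: $163.68 + $195.92 = $359.60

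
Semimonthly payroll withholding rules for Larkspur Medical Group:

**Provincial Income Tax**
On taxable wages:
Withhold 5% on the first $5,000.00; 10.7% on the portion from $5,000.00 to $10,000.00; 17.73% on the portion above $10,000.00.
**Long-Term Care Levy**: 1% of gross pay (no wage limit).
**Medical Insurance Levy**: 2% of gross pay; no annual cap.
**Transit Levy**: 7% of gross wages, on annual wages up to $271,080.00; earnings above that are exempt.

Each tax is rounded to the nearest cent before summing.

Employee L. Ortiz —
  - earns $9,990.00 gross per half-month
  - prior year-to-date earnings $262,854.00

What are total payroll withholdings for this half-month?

Provincial Income Tax: taxable = $9,990.00
  $250.00 + 10.7% × ($9,990.00 − $5,000.00) = $250.00 + 10.7% × $4,990.00 = $783.93
Long-Term Care Levy: 1% × $9,990.00 = $99.90
Medical Insurance Levy: 2% × $9,990.00 = $199.80
Transit Levy: cap $271,080.00 − YTD $262,854.00 = $8,226.00 subject; 7% × $8,226.00 = $575.82
Total: $783.93 + $99.90 + $199.80 + $575.82 = $1,659.45

$1,659.45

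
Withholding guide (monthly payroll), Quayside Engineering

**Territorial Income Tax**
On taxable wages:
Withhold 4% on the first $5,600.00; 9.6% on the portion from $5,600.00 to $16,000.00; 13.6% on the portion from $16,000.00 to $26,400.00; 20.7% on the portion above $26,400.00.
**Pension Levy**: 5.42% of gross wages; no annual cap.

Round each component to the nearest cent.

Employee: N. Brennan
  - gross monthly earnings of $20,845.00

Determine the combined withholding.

Territorial Income Tax: taxable = $20,845.00
  $1,222.40 + 13.6% × ($20,845.00 − $16,000.00) = $1,222.40 + 13.6% × $4,845.00 = $1,881.32
Pension Levy: 5.42% × $20,845.00 = $1,129.80
Total: $1,881.32 + $1,129.80 = $3,011.12

$3,011.12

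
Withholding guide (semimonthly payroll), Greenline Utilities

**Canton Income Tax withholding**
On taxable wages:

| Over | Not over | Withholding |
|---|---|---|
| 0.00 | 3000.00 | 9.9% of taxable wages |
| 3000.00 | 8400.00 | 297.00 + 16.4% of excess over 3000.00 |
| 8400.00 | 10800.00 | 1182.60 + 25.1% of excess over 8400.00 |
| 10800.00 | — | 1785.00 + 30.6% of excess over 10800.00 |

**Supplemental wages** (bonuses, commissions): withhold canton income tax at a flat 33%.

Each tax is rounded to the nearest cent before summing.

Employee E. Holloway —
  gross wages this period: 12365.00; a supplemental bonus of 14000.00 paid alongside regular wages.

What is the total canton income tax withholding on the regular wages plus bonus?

Canton Income Tax: taxable = 12365.00
  1785.00 + 30.6% × (12365.00 − 10800.00) = 1785.00 + 30.6% × 1565.00 = 2263.89
Supplemental (33% flat on bonus): 33% × 14000.00 = 4620.00
Total canton income tax: 2263.89 + 4620.00 = 6883.89

6883.89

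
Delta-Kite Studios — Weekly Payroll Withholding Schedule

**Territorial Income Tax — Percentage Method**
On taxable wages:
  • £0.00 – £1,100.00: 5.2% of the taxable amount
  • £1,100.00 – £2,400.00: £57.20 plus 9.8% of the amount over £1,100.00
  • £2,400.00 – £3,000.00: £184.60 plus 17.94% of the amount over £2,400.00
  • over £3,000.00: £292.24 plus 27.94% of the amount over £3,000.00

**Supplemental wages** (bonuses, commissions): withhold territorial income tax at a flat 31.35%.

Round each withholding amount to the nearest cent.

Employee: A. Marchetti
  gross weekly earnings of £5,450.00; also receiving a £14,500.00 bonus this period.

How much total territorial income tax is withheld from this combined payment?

£5,522.52

Territorial Income Tax: taxable = £5,450.00
  £292.24 + 27.94% × (£5,450.00 − £3,000.00) = £292.24 + 27.94% × £2,450.00 = £976.77
Supplemental (31.35% flat on bonus): 31.35% × £14,500.00 = £4,545.75
Total territorial income tax: £976.77 + £4,545.75 = £5,522.52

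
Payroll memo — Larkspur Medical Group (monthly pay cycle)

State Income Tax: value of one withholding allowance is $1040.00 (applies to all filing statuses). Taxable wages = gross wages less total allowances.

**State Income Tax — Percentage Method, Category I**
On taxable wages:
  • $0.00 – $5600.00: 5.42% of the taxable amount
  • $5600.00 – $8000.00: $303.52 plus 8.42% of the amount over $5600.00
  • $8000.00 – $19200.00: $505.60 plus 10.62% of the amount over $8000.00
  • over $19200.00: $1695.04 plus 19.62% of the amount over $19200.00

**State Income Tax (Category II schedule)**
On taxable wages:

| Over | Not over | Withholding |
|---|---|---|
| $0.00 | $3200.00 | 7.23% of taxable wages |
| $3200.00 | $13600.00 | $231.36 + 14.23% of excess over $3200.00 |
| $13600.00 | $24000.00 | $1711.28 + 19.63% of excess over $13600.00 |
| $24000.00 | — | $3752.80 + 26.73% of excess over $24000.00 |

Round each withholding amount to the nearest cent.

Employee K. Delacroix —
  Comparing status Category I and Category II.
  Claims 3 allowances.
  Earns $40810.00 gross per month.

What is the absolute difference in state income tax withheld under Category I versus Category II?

$2089.36

State Income Tax (Category I): taxable = $40810.00 − 3×$1040.00 = $37690.00
  $1695.04 + 19.62% × ($37690.00 − $19200.00) = $1695.04 + 19.62% × $18490.00 = $5322.78
State Income Tax (Category II): taxable = $40810.00 − 3×$1040.00 = $37690.00
  $3752.80 + 26.73% × ($37690.00 − $24000.00) = $3752.80 + 26.73% × $13690.00 = $7412.14
Difference: |$5322.78 − $7412.14| = $2089.36 (higher under Category II)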